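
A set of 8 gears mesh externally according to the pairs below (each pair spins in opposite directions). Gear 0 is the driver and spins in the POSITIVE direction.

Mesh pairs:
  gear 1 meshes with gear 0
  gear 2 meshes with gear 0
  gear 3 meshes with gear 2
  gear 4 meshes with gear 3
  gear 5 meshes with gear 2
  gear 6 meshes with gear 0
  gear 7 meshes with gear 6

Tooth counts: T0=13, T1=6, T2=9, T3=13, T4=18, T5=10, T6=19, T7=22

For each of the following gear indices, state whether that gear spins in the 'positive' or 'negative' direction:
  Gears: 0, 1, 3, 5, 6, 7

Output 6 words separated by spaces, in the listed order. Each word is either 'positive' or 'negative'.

Answer: positive negative positive positive negative positive

Derivation:
Gear 0 (driver): positive (depth 0)
  gear 1: meshes with gear 0 -> depth 1 -> negative (opposite of gear 0)
  gear 2: meshes with gear 0 -> depth 1 -> negative (opposite of gear 0)
  gear 3: meshes with gear 2 -> depth 2 -> positive (opposite of gear 2)
  gear 4: meshes with gear 3 -> depth 3 -> negative (opposite of gear 3)
  gear 5: meshes with gear 2 -> depth 2 -> positive (opposite of gear 2)
  gear 6: meshes with gear 0 -> depth 1 -> negative (opposite of gear 0)
  gear 7: meshes with gear 6 -> depth 2 -> positive (opposite of gear 6)
Queried indices 0, 1, 3, 5, 6, 7 -> positive, negative, positive, positive, negative, positive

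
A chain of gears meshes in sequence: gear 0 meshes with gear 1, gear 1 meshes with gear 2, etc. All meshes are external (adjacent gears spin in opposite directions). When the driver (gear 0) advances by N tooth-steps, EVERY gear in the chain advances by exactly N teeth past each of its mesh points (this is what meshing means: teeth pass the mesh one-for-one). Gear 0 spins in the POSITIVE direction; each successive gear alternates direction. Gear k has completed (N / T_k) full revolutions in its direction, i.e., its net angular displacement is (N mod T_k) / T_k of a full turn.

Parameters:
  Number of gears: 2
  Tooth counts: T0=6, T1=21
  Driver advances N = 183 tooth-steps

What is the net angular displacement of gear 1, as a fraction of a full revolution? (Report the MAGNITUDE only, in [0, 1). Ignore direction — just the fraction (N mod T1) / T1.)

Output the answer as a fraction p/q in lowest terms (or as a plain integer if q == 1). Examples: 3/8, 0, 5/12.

Answer: 5/7

Derivation:
Chain of 2 gears, tooth counts: [6, 21]
  gear 0: T0=6, direction=positive, advance = 183 mod 6 = 3 teeth = 3/6 turn
  gear 1: T1=21, direction=negative, advance = 183 mod 21 = 15 teeth = 15/21 turn
Gear 1: 183 mod 21 = 15
Fraction = 15 / 21 = 5/7 (gcd(15,21)=3) = 5/7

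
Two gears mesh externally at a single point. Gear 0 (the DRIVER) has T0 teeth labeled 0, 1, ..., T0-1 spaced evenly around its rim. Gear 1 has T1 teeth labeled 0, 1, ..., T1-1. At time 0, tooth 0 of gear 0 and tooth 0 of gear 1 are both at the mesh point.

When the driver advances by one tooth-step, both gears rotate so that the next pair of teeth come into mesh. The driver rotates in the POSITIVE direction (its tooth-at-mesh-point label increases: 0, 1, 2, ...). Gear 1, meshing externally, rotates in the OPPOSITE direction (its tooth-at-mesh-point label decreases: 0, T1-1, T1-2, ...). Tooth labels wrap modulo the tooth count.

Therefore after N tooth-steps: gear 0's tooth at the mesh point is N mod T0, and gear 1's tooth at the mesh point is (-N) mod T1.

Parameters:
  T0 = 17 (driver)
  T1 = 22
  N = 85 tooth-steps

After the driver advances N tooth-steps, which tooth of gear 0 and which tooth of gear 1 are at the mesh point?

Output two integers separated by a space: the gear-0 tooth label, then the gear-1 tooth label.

Gear 0 (driver, T0=17): tooth at mesh = N mod T0
  85 = 5 * 17 + 0, so 85 mod 17 = 0
  gear 0 tooth = 0
Gear 1 (driven, T1=22): tooth at mesh = (-N) mod T1
  85 = 3 * 22 + 19, so 85 mod 22 = 19
  (-85) mod 22 = (-19) mod 22 = 22 - 19 = 3
Mesh after 85 steps: gear-0 tooth 0 meets gear-1 tooth 3

Answer: 0 3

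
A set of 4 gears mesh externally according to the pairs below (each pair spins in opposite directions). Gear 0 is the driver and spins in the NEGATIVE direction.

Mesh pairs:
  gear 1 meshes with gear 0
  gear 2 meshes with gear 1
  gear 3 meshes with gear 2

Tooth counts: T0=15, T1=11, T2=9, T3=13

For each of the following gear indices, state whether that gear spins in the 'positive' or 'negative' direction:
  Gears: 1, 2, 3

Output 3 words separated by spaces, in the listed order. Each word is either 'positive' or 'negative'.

Answer: positive negative positive

Derivation:
Gear 0 (driver): negative (depth 0)
  gear 1: meshes with gear 0 -> depth 1 -> positive (opposite of gear 0)
  gear 2: meshes with gear 1 -> depth 2 -> negative (opposite of gear 1)
  gear 3: meshes with gear 2 -> depth 3 -> positive (opposite of gear 2)
Queried indices 1, 2, 3 -> positive, negative, positive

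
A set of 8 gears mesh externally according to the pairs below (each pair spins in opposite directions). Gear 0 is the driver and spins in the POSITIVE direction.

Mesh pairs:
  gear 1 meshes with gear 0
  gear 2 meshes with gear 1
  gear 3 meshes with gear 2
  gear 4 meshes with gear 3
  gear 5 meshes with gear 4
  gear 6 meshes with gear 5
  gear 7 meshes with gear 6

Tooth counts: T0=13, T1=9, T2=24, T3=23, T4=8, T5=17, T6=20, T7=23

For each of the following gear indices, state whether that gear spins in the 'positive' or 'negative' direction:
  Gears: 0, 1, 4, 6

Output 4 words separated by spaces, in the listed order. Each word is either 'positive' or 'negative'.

Gear 0 (driver): positive (depth 0)
  gear 1: meshes with gear 0 -> depth 1 -> negative (opposite of gear 0)
  gear 2: meshes with gear 1 -> depth 2 -> positive (opposite of gear 1)
  gear 3: meshes with gear 2 -> depth 3 -> negative (opposite of gear 2)
  gear 4: meshes with gear 3 -> depth 4 -> positive (opposite of gear 3)
  gear 5: meshes with gear 4 -> depth 5 -> negative (opposite of gear 4)
  gear 6: meshes with gear 5 -> depth 6 -> positive (opposite of gear 5)
  gear 7: meshes with gear 6 -> depth 7 -> negative (opposite of gear 6)
Queried indices 0, 1, 4, 6 -> positive, negative, positive, positive

Answer: positive negative positive positive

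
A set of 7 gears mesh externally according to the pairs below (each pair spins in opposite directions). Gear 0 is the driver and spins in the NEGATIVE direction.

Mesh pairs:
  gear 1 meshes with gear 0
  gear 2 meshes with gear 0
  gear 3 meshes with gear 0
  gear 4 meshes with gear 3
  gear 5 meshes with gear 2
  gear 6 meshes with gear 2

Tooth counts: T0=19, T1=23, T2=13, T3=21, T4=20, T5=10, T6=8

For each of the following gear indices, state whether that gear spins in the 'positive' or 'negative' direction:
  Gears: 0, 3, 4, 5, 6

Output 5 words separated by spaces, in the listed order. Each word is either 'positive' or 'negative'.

Gear 0 (driver): negative (depth 0)
  gear 1: meshes with gear 0 -> depth 1 -> positive (opposite of gear 0)
  gear 2: meshes with gear 0 -> depth 1 -> positive (opposite of gear 0)
  gear 3: meshes with gear 0 -> depth 1 -> positive (opposite of gear 0)
  gear 4: meshes with gear 3 -> depth 2 -> negative (opposite of gear 3)
  gear 5: meshes with gear 2 -> depth 2 -> negative (opposite of gear 2)
  gear 6: meshes with gear 2 -> depth 2 -> negative (opposite of gear 2)
Queried indices 0, 3, 4, 5, 6 -> negative, positive, negative, negative, negative

Answer: negative positive negative negative negative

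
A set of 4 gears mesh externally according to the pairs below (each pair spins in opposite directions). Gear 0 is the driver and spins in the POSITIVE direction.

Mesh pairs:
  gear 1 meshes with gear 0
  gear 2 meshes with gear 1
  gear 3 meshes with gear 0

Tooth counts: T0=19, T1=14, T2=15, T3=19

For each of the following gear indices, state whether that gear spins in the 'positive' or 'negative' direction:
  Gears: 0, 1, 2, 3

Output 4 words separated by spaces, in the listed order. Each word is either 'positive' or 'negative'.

Answer: positive negative positive negative

Derivation:
Gear 0 (driver): positive (depth 0)
  gear 1: meshes with gear 0 -> depth 1 -> negative (opposite of gear 0)
  gear 2: meshes with gear 1 -> depth 2 -> positive (opposite of gear 1)
  gear 3: meshes with gear 0 -> depth 1 -> negative (opposite of gear 0)
Queried indices 0, 1, 2, 3 -> positive, negative, positive, negative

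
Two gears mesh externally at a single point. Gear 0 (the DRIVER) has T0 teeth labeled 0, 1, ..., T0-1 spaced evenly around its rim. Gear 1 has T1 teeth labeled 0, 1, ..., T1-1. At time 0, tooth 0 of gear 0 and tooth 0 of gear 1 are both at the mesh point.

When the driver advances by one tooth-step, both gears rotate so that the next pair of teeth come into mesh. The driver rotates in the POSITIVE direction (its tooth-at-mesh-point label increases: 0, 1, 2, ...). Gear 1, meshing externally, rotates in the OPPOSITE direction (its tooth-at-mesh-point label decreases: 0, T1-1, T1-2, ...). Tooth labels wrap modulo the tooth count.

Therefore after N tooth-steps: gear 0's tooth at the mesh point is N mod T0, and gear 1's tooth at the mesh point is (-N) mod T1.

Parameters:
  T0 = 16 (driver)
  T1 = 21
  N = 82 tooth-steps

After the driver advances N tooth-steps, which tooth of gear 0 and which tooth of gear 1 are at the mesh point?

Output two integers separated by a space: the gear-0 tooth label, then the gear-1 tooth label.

Gear 0 (driver, T0=16): tooth at mesh = N mod T0
  82 = 5 * 16 + 2, so 82 mod 16 = 2
  gear 0 tooth = 2
Gear 1 (driven, T1=21): tooth at mesh = (-N) mod T1
  82 = 3 * 21 + 19, so 82 mod 21 = 19
  (-82) mod 21 = (-19) mod 21 = 21 - 19 = 2
Mesh after 82 steps: gear-0 tooth 2 meets gear-1 tooth 2

Answer: 2 2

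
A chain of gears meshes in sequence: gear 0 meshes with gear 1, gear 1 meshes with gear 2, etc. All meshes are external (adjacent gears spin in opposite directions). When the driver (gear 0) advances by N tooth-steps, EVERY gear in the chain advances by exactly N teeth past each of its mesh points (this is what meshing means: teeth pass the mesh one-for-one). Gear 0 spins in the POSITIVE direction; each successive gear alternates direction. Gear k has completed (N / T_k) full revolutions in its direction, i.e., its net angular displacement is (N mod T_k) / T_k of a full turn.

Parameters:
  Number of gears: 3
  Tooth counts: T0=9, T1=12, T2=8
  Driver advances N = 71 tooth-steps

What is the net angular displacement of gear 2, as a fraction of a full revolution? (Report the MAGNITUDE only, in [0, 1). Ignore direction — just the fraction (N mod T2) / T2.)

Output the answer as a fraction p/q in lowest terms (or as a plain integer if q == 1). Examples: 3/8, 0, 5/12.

Answer: 7/8

Derivation:
Chain of 3 gears, tooth counts: [9, 12, 8]
  gear 0: T0=9, direction=positive, advance = 71 mod 9 = 8 teeth = 8/9 turn
  gear 1: T1=12, direction=negative, advance = 71 mod 12 = 11 teeth = 11/12 turn
  gear 2: T2=8, direction=positive, advance = 71 mod 8 = 7 teeth = 7/8 turn
Gear 2: 71 mod 8 = 7
Fraction = 7 / 8 = 7/8 (gcd(7,8)=1) = 7/8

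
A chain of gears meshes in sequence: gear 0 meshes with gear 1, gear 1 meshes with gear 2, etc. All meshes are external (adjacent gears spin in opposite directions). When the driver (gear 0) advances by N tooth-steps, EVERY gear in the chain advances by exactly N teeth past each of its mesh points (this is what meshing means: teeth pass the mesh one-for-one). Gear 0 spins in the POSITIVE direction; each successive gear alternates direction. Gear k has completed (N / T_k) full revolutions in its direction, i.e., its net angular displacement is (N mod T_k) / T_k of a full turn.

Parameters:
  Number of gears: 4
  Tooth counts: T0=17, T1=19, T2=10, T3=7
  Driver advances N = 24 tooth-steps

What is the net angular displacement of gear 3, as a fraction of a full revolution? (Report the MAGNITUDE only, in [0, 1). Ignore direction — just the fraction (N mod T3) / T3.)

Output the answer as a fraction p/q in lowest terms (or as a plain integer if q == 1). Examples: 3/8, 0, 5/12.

Chain of 4 gears, tooth counts: [17, 19, 10, 7]
  gear 0: T0=17, direction=positive, advance = 24 mod 17 = 7 teeth = 7/17 turn
  gear 1: T1=19, direction=negative, advance = 24 mod 19 = 5 teeth = 5/19 turn
  gear 2: T2=10, direction=positive, advance = 24 mod 10 = 4 teeth = 4/10 turn
  gear 3: T3=7, direction=negative, advance = 24 mod 7 = 3 teeth = 3/7 turn
Gear 3: 24 mod 7 = 3
Fraction = 3 / 7 = 3/7 (gcd(3,7)=1) = 3/7

Answer: 3/7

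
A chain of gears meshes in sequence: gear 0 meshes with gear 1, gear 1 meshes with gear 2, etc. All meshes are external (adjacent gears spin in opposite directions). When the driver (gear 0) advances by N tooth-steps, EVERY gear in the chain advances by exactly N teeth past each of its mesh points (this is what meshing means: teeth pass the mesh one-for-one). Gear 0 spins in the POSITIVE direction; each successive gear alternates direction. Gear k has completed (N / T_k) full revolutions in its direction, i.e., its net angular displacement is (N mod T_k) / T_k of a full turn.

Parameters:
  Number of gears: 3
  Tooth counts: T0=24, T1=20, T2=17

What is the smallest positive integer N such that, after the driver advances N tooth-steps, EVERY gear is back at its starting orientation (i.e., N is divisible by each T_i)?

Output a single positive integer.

Answer: 2040

Derivation:
Gear k returns to start when N is a multiple of T_k.
All gears at start simultaneously when N is a common multiple of [24, 20, 17]; the smallest such N is lcm(24, 20, 17).
Start: lcm = T0 = 24
Fold in T1=20: gcd(24, 20) = 4; lcm(24, 20) = 24 * 20 / 4 = 480 / 4 = 120
Fold in T2=17: gcd(120, 17) = 1; lcm(120, 17) = 120 * 17 / 1 = 2040 / 1 = 2040
Full cycle length = 2040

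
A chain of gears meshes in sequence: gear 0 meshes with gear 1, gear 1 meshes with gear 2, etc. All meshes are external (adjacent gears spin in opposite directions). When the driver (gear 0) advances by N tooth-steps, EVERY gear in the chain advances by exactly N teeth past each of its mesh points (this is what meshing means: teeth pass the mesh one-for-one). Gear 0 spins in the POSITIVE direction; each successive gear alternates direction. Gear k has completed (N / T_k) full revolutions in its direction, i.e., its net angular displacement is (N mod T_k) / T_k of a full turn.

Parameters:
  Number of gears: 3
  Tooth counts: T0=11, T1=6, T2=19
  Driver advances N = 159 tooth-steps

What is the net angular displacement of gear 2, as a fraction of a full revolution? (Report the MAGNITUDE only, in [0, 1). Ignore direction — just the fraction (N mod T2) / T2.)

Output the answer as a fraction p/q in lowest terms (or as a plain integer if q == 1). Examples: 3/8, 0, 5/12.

Chain of 3 gears, tooth counts: [11, 6, 19]
  gear 0: T0=11, direction=positive, advance = 159 mod 11 = 5 teeth = 5/11 turn
  gear 1: T1=6, direction=negative, advance = 159 mod 6 = 3 teeth = 3/6 turn
  gear 2: T2=19, direction=positive, advance = 159 mod 19 = 7 teeth = 7/19 turn
Gear 2: 159 mod 19 = 7
Fraction = 7 / 19 = 7/19 (gcd(7,19)=1) = 7/19

Answer: 7/19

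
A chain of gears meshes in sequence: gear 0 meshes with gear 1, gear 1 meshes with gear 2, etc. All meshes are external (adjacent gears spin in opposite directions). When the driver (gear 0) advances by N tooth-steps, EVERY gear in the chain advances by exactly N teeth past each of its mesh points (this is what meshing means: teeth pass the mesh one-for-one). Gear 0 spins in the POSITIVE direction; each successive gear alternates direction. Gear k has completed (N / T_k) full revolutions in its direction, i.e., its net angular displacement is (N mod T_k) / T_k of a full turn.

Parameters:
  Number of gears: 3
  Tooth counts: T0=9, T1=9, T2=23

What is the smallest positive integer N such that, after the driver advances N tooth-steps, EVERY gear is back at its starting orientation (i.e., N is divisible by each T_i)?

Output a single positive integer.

Gear k returns to start when N is a multiple of T_k.
All gears at start simultaneously when N is a common multiple of [9, 9, 23]; the smallest such N is lcm(9, 9, 23).
Start: lcm = T0 = 9
Fold in T1=9: gcd(9, 9) = 9; lcm(9, 9) = 9 * 9 / 9 = 81 / 9 = 9
Fold in T2=23: gcd(9, 23) = 1; lcm(9, 23) = 9 * 23 / 1 = 207 / 1 = 207
Full cycle length = 207

Answer: 207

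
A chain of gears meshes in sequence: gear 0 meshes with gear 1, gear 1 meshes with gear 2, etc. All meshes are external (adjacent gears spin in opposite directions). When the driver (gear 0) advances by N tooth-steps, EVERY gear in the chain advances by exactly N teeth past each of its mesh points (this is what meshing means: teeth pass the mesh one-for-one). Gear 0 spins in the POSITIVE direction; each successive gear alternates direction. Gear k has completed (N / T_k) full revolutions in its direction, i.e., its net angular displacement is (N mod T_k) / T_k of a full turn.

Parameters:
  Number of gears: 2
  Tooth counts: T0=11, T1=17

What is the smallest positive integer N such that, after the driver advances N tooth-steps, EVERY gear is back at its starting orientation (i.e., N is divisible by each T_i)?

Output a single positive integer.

Answer: 187

Derivation:
Gear k returns to start when N is a multiple of T_k.
All gears at start simultaneously when N is a common multiple of [11, 17]; the smallest such N is lcm(11, 17).
Start: lcm = T0 = 11
Fold in T1=17: gcd(11, 17) = 1; lcm(11, 17) = 11 * 17 / 1 = 187 / 1 = 187
Full cycle length = 187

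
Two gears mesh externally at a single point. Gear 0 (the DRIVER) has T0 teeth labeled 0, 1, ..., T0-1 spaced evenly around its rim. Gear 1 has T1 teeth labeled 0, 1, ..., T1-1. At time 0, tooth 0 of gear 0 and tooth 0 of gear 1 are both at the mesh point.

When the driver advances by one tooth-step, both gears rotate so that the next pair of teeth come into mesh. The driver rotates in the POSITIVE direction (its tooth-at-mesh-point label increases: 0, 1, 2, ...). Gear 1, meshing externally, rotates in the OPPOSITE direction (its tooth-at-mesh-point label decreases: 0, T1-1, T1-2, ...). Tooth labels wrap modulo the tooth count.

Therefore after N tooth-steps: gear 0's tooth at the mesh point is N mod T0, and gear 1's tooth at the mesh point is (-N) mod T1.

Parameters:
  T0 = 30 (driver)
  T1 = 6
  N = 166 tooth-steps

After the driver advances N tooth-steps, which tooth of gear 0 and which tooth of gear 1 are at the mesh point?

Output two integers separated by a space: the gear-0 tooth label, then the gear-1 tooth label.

Answer: 16 2

Derivation:
Gear 0 (driver, T0=30): tooth at mesh = N mod T0
  166 = 5 * 30 + 16, so 166 mod 30 = 16
  gear 0 tooth = 16
Gear 1 (driven, T1=6): tooth at mesh = (-N) mod T1
  166 = 27 * 6 + 4, so 166 mod 6 = 4
  (-166) mod 6 = (-4) mod 6 = 6 - 4 = 2
Mesh after 166 steps: gear-0 tooth 16 meets gear-1 tooth 2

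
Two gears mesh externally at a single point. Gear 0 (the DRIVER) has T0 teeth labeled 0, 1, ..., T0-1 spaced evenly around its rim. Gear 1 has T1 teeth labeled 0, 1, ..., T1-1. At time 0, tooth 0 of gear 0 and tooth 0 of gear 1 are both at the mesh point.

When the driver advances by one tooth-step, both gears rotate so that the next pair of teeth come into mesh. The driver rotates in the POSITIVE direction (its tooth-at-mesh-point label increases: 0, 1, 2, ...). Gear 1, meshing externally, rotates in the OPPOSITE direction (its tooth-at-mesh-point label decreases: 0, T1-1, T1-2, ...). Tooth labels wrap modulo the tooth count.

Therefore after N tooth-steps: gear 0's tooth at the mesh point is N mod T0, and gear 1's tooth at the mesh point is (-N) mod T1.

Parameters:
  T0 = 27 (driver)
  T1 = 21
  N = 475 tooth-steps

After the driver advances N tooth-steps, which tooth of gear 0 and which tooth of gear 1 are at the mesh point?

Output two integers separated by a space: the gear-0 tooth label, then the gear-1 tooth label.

Gear 0 (driver, T0=27): tooth at mesh = N mod T0
  475 = 17 * 27 + 16, so 475 mod 27 = 16
  gear 0 tooth = 16
Gear 1 (driven, T1=21): tooth at mesh = (-N) mod T1
  475 = 22 * 21 + 13, so 475 mod 21 = 13
  (-475) mod 21 = (-13) mod 21 = 21 - 13 = 8
Mesh after 475 steps: gear-0 tooth 16 meets gear-1 tooth 8

Answer: 16 8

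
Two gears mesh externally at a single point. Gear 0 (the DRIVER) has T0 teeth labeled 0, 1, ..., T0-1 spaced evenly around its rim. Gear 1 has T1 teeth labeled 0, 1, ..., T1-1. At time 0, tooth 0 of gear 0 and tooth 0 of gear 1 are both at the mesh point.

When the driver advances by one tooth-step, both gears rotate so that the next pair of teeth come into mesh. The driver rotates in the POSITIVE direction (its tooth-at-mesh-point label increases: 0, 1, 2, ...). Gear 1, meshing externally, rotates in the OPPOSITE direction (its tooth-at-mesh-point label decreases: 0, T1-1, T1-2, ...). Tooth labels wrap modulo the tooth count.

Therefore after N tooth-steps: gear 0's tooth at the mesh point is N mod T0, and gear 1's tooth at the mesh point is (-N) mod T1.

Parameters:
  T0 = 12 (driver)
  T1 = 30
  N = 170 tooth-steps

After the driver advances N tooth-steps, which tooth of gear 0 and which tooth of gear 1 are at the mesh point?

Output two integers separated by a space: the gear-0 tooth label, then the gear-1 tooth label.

Answer: 2 10

Derivation:
Gear 0 (driver, T0=12): tooth at mesh = N mod T0
  170 = 14 * 12 + 2, so 170 mod 12 = 2
  gear 0 tooth = 2
Gear 1 (driven, T1=30): tooth at mesh = (-N) mod T1
  170 = 5 * 30 + 20, so 170 mod 30 = 20
  (-170) mod 30 = (-20) mod 30 = 30 - 20 = 10
Mesh after 170 steps: gear-0 tooth 2 meets gear-1 tooth 10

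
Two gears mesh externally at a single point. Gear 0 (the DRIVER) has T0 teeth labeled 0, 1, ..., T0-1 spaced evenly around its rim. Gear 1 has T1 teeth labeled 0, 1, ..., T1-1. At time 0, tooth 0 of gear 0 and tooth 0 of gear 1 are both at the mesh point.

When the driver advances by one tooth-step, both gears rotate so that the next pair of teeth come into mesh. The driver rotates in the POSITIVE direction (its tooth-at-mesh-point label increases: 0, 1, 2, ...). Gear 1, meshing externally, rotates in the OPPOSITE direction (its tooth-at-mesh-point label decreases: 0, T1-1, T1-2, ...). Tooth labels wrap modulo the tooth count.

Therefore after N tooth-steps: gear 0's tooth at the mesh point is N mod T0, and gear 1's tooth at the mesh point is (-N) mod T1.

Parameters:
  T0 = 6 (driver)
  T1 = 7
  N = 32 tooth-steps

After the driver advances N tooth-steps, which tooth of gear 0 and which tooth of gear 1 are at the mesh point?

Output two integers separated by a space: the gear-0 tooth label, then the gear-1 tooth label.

Gear 0 (driver, T0=6): tooth at mesh = N mod T0
  32 = 5 * 6 + 2, so 32 mod 6 = 2
  gear 0 tooth = 2
Gear 1 (driven, T1=7): tooth at mesh = (-N) mod T1
  32 = 4 * 7 + 4, so 32 mod 7 = 4
  (-32) mod 7 = (-4) mod 7 = 7 - 4 = 3
Mesh after 32 steps: gear-0 tooth 2 meets gear-1 tooth 3

Answer: 2 3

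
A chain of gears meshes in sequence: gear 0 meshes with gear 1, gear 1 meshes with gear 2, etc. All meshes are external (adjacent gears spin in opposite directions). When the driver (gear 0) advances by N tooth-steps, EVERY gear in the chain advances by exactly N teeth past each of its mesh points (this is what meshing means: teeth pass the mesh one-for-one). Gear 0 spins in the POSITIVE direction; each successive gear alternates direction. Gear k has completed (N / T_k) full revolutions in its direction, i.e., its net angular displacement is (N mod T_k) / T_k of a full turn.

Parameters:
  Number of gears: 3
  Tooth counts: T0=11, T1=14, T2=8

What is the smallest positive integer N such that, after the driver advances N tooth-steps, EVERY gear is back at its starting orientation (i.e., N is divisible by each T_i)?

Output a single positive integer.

Gear k returns to start when N is a multiple of T_k.
All gears at start simultaneously when N is a common multiple of [11, 14, 8]; the smallest such N is lcm(11, 14, 8).
Start: lcm = T0 = 11
Fold in T1=14: gcd(11, 14) = 1; lcm(11, 14) = 11 * 14 / 1 = 154 / 1 = 154
Fold in T2=8: gcd(154, 8) = 2; lcm(154, 8) = 154 * 8 / 2 = 1232 / 2 = 616
Full cycle length = 616

Answer: 616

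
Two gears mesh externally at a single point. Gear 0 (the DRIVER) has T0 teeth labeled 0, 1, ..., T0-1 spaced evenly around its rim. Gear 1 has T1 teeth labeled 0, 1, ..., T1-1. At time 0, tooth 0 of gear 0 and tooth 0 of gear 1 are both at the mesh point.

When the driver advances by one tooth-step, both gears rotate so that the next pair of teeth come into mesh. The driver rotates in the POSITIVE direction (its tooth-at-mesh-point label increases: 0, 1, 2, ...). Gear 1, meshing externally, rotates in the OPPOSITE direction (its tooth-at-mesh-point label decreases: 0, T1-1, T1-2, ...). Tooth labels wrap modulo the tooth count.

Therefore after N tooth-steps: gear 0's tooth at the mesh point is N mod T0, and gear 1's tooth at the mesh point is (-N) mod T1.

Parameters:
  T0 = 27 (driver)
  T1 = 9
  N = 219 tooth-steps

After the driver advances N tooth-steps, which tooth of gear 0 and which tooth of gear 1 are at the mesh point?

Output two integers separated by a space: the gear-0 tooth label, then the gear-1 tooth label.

Gear 0 (driver, T0=27): tooth at mesh = N mod T0
  219 = 8 * 27 + 3, so 219 mod 27 = 3
  gear 0 tooth = 3
Gear 1 (driven, T1=9): tooth at mesh = (-N) mod T1
  219 = 24 * 9 + 3, so 219 mod 9 = 3
  (-219) mod 9 = (-3) mod 9 = 9 - 3 = 6
Mesh after 219 steps: gear-0 tooth 3 meets gear-1 tooth 6

Answer: 3 6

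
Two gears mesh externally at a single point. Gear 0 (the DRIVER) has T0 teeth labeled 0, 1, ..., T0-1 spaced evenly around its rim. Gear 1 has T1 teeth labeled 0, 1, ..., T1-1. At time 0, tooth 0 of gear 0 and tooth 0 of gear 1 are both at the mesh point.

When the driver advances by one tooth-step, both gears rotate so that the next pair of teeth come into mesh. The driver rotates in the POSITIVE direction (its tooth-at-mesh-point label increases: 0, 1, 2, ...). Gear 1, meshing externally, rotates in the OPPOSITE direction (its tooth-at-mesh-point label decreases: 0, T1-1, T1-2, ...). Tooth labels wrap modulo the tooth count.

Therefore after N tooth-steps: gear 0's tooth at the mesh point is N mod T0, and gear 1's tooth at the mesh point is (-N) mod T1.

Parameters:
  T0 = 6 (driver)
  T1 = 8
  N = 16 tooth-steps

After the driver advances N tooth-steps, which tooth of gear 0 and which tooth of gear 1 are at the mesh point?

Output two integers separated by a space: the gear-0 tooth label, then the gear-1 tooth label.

Answer: 4 0

Derivation:
Gear 0 (driver, T0=6): tooth at mesh = N mod T0
  16 = 2 * 6 + 4, so 16 mod 6 = 4
  gear 0 tooth = 4
Gear 1 (driven, T1=8): tooth at mesh = (-N) mod T1
  16 = 2 * 8 + 0, so 16 mod 8 = 0
  (-16) mod 8 = 0
Mesh after 16 steps: gear-0 tooth 4 meets gear-1 tooth 0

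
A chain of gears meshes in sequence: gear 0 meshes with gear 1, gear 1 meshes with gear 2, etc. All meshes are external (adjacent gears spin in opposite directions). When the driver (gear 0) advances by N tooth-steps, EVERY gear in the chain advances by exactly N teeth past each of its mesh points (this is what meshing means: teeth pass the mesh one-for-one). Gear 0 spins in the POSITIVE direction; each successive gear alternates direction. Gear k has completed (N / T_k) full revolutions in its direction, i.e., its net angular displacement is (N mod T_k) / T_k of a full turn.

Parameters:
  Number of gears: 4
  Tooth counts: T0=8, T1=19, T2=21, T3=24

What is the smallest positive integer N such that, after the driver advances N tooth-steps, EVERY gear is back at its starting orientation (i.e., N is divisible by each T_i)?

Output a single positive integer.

Gear k returns to start when N is a multiple of T_k.
All gears at start simultaneously when N is a common multiple of [8, 19, 21, 24]; the smallest such N is lcm(8, 19, 21, 24).
Start: lcm = T0 = 8
Fold in T1=19: gcd(8, 19) = 1; lcm(8, 19) = 8 * 19 / 1 = 152 / 1 = 152
Fold in T2=21: gcd(152, 21) = 1; lcm(152, 21) = 152 * 21 / 1 = 3192 / 1 = 3192
Fold in T3=24: gcd(3192, 24) = 24; lcm(3192, 24) = 3192 * 24 / 24 = 76608 / 24 = 3192
Full cycle length = 3192

Answer: 3192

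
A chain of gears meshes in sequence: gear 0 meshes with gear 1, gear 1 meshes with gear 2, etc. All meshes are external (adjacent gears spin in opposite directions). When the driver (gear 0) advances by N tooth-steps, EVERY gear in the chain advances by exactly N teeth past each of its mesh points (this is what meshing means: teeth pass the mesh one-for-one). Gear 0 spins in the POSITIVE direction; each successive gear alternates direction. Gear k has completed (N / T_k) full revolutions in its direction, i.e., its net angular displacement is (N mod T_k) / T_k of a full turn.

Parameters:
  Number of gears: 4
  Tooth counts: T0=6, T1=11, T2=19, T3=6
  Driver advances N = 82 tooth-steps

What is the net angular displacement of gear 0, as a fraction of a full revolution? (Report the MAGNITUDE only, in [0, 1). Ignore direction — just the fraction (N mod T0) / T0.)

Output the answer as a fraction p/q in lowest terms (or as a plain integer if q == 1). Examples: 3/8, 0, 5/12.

Chain of 4 gears, tooth counts: [6, 11, 19, 6]
  gear 0: T0=6, direction=positive, advance = 82 mod 6 = 4 teeth = 4/6 turn
  gear 1: T1=11, direction=negative, advance = 82 mod 11 = 5 teeth = 5/11 turn
  gear 2: T2=19, direction=positive, advance = 82 mod 19 = 6 teeth = 6/19 turn
  gear 3: T3=6, direction=negative, advance = 82 mod 6 = 4 teeth = 4/6 turn
Gear 0: 82 mod 6 = 4
Fraction = 4 / 6 = 2/3 (gcd(4,6)=2) = 2/3

Answer: 2/3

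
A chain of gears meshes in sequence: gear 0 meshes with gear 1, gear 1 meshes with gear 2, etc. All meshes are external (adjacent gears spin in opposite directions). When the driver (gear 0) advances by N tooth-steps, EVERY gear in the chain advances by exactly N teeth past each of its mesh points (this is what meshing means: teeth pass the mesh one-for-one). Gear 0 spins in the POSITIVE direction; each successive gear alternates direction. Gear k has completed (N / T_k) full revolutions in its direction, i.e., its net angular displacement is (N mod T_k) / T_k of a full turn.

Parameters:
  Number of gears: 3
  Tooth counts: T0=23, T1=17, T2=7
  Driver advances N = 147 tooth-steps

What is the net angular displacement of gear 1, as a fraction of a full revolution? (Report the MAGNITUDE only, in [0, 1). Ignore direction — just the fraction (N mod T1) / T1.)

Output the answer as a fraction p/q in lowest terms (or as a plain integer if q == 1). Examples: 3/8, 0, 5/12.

Chain of 3 gears, tooth counts: [23, 17, 7]
  gear 0: T0=23, direction=positive, advance = 147 mod 23 = 9 teeth = 9/23 turn
  gear 1: T1=17, direction=negative, advance = 147 mod 17 = 11 teeth = 11/17 turn
  gear 2: T2=7, direction=positive, advance = 147 mod 7 = 0 teeth = 0/7 turn
Gear 1: 147 mod 17 = 11
Fraction = 11 / 17 = 11/17 (gcd(11,17)=1) = 11/17

Answer: 11/17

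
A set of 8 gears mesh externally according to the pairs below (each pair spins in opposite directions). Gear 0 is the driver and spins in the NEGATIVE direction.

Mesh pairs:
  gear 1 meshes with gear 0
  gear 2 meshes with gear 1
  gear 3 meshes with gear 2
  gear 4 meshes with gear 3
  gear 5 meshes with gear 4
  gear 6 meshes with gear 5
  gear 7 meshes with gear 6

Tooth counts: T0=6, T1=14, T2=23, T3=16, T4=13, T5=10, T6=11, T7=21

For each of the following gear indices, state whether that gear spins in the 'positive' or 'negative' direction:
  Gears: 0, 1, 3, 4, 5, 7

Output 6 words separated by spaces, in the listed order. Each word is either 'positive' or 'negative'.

Answer: negative positive positive negative positive positive

Derivation:
Gear 0 (driver): negative (depth 0)
  gear 1: meshes with gear 0 -> depth 1 -> positive (opposite of gear 0)
  gear 2: meshes with gear 1 -> depth 2 -> negative (opposite of gear 1)
  gear 3: meshes with gear 2 -> depth 3 -> positive (opposite of gear 2)
  gear 4: meshes with gear 3 -> depth 4 -> negative (opposite of gear 3)
  gear 5: meshes with gear 4 -> depth 5 -> positive (opposite of gear 4)
  gear 6: meshes with gear 5 -> depth 6 -> negative (opposite of gear 5)
  gear 7: meshes with gear 6 -> depth 7 -> positive (opposite of gear 6)
Queried indices 0, 1, 3, 4, 5, 7 -> negative, positive, positive, negative, positive, positive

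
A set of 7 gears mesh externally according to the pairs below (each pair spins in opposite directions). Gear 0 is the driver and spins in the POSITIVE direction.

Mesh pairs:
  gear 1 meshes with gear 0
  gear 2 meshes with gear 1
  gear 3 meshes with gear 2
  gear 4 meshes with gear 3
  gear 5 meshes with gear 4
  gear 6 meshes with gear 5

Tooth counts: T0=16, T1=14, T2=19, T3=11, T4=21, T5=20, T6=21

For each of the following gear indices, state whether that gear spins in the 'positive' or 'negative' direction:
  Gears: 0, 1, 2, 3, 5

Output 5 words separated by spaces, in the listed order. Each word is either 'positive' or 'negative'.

Answer: positive negative positive negative negative

Derivation:
Gear 0 (driver): positive (depth 0)
  gear 1: meshes with gear 0 -> depth 1 -> negative (opposite of gear 0)
  gear 2: meshes with gear 1 -> depth 2 -> positive (opposite of gear 1)
  gear 3: meshes with gear 2 -> depth 3 -> negative (opposite of gear 2)
  gear 4: meshes with gear 3 -> depth 4 -> positive (opposite of gear 3)
  gear 5: meshes with gear 4 -> depth 5 -> negative (opposite of gear 4)
  gear 6: meshes with gear 5 -> depth 6 -> positive (opposite of gear 5)
Queried indices 0, 1, 2, 3, 5 -> positive, negative, positive, negative, negative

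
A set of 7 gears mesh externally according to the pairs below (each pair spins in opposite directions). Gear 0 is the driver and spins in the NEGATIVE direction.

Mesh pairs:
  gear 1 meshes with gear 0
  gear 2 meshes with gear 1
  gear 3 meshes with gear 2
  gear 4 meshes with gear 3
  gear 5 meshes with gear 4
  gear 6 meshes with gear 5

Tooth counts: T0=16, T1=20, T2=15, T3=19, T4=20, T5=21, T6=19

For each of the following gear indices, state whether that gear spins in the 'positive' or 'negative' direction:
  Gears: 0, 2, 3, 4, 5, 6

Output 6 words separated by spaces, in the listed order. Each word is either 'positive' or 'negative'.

Answer: negative negative positive negative positive negative

Derivation:
Gear 0 (driver): negative (depth 0)
  gear 1: meshes with gear 0 -> depth 1 -> positive (opposite of gear 0)
  gear 2: meshes with gear 1 -> depth 2 -> negative (opposite of gear 1)
  gear 3: meshes with gear 2 -> depth 3 -> positive (opposite of gear 2)
  gear 4: meshes with gear 3 -> depth 4 -> negative (opposite of gear 3)
  gear 5: meshes with gear 4 -> depth 5 -> positive (opposite of gear 4)
  gear 6: meshes with gear 5 -> depth 6 -> negative (opposite of gear 5)
Queried indices 0, 2, 3, 4, 5, 6 -> negative, negative, positive, negative, positive, negative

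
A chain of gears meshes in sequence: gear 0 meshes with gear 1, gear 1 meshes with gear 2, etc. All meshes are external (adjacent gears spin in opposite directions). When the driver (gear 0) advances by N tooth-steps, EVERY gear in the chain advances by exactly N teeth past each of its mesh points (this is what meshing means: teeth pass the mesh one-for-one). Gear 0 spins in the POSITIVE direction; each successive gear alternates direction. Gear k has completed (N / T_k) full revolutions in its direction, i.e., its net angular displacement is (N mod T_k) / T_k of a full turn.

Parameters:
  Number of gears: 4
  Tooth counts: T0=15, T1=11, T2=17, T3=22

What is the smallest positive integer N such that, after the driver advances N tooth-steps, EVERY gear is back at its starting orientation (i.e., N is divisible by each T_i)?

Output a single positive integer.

Answer: 5610

Derivation:
Gear k returns to start when N is a multiple of T_k.
All gears at start simultaneously when N is a common multiple of [15, 11, 17, 22]; the smallest such N is lcm(15, 11, 17, 22).
Start: lcm = T0 = 15
Fold in T1=11: gcd(15, 11) = 1; lcm(15, 11) = 15 * 11 / 1 = 165 / 1 = 165
Fold in T2=17: gcd(165, 17) = 1; lcm(165, 17) = 165 * 17 / 1 = 2805 / 1 = 2805
Fold in T3=22: gcd(2805, 22) = 11; lcm(2805, 22) = 2805 * 22 / 11 = 61710 / 11 = 5610
Full cycle length = 5610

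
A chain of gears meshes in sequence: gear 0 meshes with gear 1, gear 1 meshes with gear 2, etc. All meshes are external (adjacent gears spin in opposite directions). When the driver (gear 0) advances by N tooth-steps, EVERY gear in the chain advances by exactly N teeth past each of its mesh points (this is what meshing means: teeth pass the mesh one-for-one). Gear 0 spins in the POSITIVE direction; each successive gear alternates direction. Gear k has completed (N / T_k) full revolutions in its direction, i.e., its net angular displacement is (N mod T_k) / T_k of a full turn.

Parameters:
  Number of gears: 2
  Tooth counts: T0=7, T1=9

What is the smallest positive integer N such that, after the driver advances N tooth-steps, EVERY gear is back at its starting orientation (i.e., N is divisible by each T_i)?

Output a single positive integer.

Gear k returns to start when N is a multiple of T_k.
All gears at start simultaneously when N is a common multiple of [7, 9]; the smallest such N is lcm(7, 9).
Start: lcm = T0 = 7
Fold in T1=9: gcd(7, 9) = 1; lcm(7, 9) = 7 * 9 / 1 = 63 / 1 = 63
Full cycle length = 63

Answer: 63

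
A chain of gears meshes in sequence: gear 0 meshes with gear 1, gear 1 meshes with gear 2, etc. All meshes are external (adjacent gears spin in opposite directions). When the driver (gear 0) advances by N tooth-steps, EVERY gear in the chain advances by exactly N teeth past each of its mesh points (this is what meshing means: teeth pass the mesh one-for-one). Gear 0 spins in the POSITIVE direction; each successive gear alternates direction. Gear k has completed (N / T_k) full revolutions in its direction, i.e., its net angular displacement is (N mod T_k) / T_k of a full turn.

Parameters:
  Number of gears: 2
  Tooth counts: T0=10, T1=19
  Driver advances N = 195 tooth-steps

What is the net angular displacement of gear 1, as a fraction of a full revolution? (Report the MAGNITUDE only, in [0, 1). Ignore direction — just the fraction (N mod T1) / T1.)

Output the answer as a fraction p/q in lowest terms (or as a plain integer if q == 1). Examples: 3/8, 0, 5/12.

Answer: 5/19

Derivation:
Chain of 2 gears, tooth counts: [10, 19]
  gear 0: T0=10, direction=positive, advance = 195 mod 10 = 5 teeth = 5/10 turn
  gear 1: T1=19, direction=negative, advance = 195 mod 19 = 5 teeth = 5/19 turn
Gear 1: 195 mod 19 = 5
Fraction = 5 / 19 = 5/19 (gcd(5,19)=1) = 5/19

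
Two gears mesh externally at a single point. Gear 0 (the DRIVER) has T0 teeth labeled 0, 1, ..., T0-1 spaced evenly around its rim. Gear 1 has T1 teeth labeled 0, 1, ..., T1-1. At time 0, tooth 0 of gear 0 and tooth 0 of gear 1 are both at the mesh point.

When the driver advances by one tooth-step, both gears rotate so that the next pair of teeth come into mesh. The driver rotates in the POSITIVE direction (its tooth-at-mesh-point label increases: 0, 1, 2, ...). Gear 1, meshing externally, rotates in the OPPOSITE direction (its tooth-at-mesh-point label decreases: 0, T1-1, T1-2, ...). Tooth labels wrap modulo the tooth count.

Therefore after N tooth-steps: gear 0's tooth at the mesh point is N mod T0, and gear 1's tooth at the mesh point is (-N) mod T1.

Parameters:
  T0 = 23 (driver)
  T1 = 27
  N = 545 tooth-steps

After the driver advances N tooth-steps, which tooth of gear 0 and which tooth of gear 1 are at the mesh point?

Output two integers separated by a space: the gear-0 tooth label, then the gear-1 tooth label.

Gear 0 (driver, T0=23): tooth at mesh = N mod T0
  545 = 23 * 23 + 16, so 545 mod 23 = 16
  gear 0 tooth = 16
Gear 1 (driven, T1=27): tooth at mesh = (-N) mod T1
  545 = 20 * 27 + 5, so 545 mod 27 = 5
  (-545) mod 27 = (-5) mod 27 = 27 - 5 = 22
Mesh after 545 steps: gear-0 tooth 16 meets gear-1 tooth 22

Answer: 16 22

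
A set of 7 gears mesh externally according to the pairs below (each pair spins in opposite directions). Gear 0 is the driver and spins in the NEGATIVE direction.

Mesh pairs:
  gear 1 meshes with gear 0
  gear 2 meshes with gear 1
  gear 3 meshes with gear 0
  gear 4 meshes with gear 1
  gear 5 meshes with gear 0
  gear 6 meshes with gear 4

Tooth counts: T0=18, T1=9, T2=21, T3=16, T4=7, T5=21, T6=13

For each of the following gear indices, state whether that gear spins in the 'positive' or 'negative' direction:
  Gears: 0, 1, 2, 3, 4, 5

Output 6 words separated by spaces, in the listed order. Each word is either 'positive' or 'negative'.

Answer: negative positive negative positive negative positive

Derivation:
Gear 0 (driver): negative (depth 0)
  gear 1: meshes with gear 0 -> depth 1 -> positive (opposite of gear 0)
  gear 2: meshes with gear 1 -> depth 2 -> negative (opposite of gear 1)
  gear 3: meshes with gear 0 -> depth 1 -> positive (opposite of gear 0)
  gear 4: meshes with gear 1 -> depth 2 -> negative (opposite of gear 1)
  gear 5: meshes with gear 0 -> depth 1 -> positive (opposite of gear 0)
  gear 6: meshes with gear 4 -> depth 3 -> positive (opposite of gear 4)
Queried indices 0, 1, 2, 3, 4, 5 -> negative, positive, negative, positive, negative, positive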